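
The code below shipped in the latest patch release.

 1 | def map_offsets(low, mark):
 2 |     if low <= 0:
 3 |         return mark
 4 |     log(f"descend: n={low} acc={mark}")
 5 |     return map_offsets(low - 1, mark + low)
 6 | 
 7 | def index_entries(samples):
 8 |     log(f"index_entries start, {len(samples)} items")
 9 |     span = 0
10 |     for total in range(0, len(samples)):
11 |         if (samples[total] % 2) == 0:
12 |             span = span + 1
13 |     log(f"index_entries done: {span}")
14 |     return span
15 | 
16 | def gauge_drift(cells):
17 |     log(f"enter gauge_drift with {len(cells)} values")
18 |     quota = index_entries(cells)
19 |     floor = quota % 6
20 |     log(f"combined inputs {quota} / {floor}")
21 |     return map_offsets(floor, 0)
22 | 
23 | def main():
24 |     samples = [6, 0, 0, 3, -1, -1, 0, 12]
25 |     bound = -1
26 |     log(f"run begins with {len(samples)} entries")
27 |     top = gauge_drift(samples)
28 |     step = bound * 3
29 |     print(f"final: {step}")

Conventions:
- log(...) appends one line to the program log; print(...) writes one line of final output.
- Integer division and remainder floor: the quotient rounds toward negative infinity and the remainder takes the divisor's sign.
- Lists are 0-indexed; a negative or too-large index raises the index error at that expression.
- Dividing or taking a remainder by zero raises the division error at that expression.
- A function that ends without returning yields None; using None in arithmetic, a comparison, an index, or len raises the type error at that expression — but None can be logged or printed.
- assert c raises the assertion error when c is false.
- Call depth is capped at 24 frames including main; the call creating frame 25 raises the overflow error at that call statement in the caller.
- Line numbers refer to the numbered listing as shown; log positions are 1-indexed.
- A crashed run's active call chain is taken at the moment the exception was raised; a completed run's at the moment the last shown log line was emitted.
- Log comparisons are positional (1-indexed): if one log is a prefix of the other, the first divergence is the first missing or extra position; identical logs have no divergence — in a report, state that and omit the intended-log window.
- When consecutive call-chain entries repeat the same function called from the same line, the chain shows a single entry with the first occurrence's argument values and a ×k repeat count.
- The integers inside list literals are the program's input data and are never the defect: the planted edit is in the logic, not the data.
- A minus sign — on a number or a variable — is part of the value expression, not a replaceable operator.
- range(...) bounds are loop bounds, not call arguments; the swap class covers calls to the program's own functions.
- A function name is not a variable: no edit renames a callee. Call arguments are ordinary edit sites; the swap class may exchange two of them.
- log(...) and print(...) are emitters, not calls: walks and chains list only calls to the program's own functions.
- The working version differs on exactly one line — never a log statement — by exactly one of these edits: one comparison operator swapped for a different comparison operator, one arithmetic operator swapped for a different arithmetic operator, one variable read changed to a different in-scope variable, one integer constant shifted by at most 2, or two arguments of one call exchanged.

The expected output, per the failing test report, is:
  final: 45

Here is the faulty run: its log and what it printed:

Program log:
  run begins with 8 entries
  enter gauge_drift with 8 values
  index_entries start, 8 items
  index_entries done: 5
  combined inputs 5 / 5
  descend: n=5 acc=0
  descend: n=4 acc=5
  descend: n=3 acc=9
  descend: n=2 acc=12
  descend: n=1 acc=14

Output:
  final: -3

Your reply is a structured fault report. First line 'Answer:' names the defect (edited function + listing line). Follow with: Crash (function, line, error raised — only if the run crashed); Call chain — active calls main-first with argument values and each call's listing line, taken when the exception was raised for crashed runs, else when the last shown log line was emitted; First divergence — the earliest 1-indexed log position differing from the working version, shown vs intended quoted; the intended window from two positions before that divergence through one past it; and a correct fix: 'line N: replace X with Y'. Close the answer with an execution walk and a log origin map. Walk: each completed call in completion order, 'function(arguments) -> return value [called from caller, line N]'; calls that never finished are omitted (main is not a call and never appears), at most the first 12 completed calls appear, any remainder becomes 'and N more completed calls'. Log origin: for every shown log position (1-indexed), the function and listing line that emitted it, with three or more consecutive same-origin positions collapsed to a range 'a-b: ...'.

Answer: the defect is in main at line 28.
The tell: The two runs log identically and part ways only at the printed values.
Call chain: main -> gauge_drift([6, 0, 0, 3, -1, -1, 0, 12]) (called at line 27) -> map_offsets(5, 0) (called at line 21) -> map_offsets(4, 5) (called at line 5) ×4.
First divergence: there is none — every log position agrees.
Execution walk:
  index_entries([6, 0, 0, 3, -1, -1, 0, 12]) -> 5  [called from gauge_drift, line 18]
  map_offsets(0, 15) -> 15  [called from map_offsets, line 5]
  map_offsets(1, 14) -> 15  [called from map_offsets, line 5]
  map_offsets(2, 12) -> 15  [called from map_offsets, line 5]
  map_offsets(3, 9) -> 15  [called from map_offsets, line 5]
  map_offsets(4, 5) -> 15  [called from map_offsets, line 5]
  map_offsets(5, 0) -> 15  [called from gauge_drift, line 21]
  gauge_drift([6, 0, 0, 3, -1, -1, 0, 12]) -> 15  [called from main, line 27]
Log origins:
  1: emitted by main (line 26)
  2: emitted by gauge_drift (line 17)
  3: emitted by index_entries (line 8)
  4: emitted by index_entries (line 13)
  5: emitted by gauge_drift (line 20)
  6-10: emitted by map_offsets (line 4)
A correct fix: line 28: replace `bound` with `top`.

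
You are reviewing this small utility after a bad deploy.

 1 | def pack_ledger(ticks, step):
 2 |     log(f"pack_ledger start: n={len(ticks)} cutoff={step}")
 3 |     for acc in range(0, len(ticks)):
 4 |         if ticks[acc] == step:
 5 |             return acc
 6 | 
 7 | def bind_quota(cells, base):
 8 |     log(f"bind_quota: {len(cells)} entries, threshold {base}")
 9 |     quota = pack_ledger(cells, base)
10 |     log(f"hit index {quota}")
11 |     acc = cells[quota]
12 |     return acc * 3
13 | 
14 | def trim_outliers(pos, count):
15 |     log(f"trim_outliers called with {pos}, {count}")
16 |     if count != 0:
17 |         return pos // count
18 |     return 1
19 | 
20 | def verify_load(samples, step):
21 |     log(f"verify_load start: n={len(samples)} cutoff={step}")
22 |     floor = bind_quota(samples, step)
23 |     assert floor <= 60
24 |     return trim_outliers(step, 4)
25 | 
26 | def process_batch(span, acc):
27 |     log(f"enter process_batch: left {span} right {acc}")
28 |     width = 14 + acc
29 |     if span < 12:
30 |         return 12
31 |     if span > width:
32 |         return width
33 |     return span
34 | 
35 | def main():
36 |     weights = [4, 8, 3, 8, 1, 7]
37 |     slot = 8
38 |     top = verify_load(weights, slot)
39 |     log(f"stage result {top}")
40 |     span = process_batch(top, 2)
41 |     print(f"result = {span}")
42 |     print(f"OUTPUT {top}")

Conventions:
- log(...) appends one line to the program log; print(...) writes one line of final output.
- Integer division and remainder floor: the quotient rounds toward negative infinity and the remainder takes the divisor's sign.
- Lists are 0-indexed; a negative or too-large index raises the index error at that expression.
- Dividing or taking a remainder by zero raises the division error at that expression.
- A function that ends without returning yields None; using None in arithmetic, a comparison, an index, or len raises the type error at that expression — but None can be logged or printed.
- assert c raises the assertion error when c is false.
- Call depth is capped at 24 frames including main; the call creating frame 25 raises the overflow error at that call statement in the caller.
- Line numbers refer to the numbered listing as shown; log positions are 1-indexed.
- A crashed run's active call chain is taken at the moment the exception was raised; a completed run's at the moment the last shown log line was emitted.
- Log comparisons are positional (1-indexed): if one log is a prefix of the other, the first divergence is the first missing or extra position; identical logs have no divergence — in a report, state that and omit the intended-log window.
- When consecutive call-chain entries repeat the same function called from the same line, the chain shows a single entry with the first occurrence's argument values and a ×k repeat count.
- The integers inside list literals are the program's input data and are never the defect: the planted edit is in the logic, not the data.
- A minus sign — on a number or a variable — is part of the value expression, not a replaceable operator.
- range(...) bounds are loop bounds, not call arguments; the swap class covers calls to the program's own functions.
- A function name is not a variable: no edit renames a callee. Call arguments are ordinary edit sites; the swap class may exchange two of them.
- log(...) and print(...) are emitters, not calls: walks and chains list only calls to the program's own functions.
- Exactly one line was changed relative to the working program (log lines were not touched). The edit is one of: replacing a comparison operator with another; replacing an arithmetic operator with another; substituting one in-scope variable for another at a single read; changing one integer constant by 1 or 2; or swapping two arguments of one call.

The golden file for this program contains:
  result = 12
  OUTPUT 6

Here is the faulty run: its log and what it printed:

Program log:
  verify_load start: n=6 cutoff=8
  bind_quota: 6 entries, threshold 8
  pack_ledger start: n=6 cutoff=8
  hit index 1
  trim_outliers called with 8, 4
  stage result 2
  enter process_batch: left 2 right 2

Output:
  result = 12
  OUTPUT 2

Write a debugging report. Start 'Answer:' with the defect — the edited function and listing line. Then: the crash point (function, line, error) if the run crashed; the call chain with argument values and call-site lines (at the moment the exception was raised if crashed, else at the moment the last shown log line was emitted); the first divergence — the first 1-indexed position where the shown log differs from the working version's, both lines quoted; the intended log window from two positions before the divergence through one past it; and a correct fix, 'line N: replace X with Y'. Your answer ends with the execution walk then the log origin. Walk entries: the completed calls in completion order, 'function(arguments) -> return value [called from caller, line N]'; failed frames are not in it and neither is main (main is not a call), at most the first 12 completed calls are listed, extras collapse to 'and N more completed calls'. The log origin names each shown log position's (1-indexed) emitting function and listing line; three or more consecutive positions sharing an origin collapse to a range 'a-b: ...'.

Answer: the defect is in verify_load at line 24.
Key fact: The log first diverges at position 5: the faulty run prints 'trim_outliers called with 8, 4' where the working version prints 'trim_outliers called with 24, 4'.
Call chain: main -> process_batch(2, 2) (called at line 40).
First divergence: position 5 — shown 'trim_outliers called with 8, 4', intended 'trim_outliers called with 24, 4'.
Intended log window:
  3: pack_ledger start: n=6 cutoff=8
  4: hit index 1
  5: trim_outliers called with 24, 4
  6: stage result 6
Execution walk:
  pack_ledger([4, 8, 3, 8, 1, 7], 8) -> 1  [called from bind_quota, line 9]
  bind_quota([4, 8, 3, 8, 1, 7], 8) -> 24  [called from verify_load, line 22]
  trim_outliers(8, 4) -> 2  [called from verify_load, line 24]
  verify_load([4, 8, 3, 8, 1, 7], 8) -> 2  [called from main, line 38]
  process_batch(2, 2) -> 12  [called from main, line 40]
Log origin:
  1: emitted by verify_load (line 21)
  2: emitted by bind_quota (line 8)
  3: emitted by pack_ledger (line 2)
  4: emitted by bind_quota (line 10)
  5: emitted by trim_outliers (line 15)
  6: emitted by main (line 39)
  7: emitted by process_batch (line 27)
A correct fix: line 24: replace `step` with `floor`.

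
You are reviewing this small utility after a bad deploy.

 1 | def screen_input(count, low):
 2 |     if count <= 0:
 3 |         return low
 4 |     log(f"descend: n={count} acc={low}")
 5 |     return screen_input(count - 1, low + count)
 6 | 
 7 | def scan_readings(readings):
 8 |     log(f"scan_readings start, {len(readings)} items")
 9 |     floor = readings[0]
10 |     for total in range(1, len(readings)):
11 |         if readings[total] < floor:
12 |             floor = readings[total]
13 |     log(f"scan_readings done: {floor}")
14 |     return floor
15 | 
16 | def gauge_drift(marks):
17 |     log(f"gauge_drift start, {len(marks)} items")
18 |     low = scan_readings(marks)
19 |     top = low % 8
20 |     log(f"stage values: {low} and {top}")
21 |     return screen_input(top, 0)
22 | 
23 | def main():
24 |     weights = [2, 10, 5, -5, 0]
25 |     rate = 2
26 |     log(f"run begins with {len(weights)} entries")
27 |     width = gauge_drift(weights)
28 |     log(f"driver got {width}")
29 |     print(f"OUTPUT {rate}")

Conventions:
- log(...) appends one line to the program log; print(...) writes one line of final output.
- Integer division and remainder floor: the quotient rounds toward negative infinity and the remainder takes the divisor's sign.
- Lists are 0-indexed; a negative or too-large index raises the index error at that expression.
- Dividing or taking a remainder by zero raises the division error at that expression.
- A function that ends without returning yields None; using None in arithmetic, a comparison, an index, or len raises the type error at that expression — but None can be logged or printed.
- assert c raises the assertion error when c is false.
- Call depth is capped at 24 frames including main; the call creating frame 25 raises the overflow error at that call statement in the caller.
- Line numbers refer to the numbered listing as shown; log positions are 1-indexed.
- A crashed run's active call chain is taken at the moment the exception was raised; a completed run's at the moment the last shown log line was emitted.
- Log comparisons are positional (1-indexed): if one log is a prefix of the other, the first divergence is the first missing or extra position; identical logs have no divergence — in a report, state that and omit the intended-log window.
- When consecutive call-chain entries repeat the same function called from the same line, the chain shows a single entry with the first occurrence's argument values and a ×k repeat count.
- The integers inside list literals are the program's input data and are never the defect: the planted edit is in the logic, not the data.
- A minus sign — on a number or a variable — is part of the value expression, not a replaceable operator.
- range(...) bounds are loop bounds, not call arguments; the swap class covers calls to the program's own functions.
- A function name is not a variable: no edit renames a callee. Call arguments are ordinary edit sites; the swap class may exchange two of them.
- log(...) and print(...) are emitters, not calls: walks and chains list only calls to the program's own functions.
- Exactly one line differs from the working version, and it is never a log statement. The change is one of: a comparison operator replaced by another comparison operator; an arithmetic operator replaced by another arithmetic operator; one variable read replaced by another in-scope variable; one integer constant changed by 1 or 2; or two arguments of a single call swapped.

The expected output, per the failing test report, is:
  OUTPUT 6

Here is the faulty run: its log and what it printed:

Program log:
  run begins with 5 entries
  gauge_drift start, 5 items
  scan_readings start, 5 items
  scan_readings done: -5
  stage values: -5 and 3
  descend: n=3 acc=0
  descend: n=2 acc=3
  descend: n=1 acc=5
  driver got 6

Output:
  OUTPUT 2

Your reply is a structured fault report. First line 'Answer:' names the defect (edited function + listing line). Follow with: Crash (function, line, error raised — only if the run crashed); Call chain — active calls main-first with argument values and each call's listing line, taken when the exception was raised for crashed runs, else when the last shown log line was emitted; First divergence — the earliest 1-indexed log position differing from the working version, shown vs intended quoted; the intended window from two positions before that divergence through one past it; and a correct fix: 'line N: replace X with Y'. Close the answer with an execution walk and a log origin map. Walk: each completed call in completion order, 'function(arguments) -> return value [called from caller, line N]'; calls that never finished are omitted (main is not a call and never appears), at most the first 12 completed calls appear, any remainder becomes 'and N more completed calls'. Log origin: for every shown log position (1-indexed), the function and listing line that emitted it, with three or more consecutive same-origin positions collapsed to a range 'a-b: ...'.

Answer: the defect is in main at line 29.
The tell: The two runs log identically and part ways only at the printed values.
Call chain: main.
First divergence: none — the logs agree in full.
Execution walk:
  scan_readings([2, 10, 5, -5, 0]) -> -5  [called from gauge_drift, line 18]
  screen_input(0, 6) -> 6  [called from screen_input, line 5]
  screen_input(1, 5) -> 6  [called from screen_input, line 5]
  screen_input(2, 3) -> 6  [called from screen_input, line 5]
  screen_input(3, 0) -> 6  [called from gauge_drift, line 21]
  gauge_drift([2, 10, 5, -5, 0]) -> 6  [called from main, line 27]
Origin of each log line:
  1: from main, line 26
  2: from gauge_drift, line 17
  3: from scan_readings, line 8
  4: from scan_readings, line 13
  5: from gauge_drift, line 20
  6-8: from screen_input, line 4
  9: from main, line 28
A correct fix: line 29: replace `rate` with `width`.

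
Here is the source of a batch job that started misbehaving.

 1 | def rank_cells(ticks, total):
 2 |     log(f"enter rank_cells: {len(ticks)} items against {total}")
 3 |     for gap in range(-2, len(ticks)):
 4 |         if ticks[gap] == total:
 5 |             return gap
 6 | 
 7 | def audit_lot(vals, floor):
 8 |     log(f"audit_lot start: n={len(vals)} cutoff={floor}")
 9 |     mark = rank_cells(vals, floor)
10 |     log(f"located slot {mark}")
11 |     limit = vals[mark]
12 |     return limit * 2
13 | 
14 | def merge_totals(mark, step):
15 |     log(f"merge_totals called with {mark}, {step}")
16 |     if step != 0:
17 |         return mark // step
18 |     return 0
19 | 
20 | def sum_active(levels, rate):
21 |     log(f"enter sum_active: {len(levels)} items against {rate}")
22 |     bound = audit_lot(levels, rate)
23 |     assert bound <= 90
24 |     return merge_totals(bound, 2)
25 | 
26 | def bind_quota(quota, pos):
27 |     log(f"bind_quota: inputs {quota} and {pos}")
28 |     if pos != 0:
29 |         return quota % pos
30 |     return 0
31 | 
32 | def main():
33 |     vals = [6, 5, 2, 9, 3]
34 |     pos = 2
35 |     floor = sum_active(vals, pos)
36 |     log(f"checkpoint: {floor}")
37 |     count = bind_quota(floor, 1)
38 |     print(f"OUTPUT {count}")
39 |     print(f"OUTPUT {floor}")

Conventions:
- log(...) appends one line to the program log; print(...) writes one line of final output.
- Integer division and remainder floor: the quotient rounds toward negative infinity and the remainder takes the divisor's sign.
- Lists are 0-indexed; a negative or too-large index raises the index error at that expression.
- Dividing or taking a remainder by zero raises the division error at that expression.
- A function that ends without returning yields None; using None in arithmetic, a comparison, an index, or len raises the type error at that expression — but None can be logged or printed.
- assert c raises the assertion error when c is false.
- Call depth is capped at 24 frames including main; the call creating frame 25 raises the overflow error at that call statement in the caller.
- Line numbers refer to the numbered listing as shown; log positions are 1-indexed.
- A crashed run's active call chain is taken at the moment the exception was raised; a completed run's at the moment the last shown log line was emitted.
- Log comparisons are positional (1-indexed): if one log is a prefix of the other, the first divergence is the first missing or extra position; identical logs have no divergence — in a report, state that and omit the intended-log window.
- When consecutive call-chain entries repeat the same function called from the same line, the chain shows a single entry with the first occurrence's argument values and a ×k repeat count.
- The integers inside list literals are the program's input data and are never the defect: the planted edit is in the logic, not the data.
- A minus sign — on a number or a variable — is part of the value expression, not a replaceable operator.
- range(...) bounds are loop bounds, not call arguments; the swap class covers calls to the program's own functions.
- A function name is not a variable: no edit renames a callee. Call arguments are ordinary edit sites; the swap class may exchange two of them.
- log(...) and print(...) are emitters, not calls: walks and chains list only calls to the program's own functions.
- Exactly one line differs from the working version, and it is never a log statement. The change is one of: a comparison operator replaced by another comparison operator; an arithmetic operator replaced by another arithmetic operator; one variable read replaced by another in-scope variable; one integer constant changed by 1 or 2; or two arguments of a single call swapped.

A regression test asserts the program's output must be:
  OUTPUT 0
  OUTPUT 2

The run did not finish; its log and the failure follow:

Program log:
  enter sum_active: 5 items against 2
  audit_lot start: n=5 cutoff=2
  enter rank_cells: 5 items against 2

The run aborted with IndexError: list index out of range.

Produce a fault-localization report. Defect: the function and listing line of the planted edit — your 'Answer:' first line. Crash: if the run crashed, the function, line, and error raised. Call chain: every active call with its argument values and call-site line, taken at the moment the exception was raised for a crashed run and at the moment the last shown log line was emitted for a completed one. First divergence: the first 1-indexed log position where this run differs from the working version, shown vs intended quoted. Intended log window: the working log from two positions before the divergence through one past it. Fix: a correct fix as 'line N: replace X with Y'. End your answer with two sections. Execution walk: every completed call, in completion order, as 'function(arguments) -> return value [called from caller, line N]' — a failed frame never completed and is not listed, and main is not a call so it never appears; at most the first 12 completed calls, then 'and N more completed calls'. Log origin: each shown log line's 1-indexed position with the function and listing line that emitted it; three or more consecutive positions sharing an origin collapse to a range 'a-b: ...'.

Answer: the defect is in rank_cells at line 3.
Key fact: Only 3 log lines were emitted before the run died; the intended continuation was 'located slot 2'.
Crash: rank_cells, line 4, IndexError.
Call chain: main -> sum_active([6, 5, 2, 9, 3], 2) (called at line 35) -> audit_lot([6, 5, 2, 9, 3], 2) (called at line 22) -> rank_cells([6, 5, 2, 9, 3], 2) (called at line 9).
First divergence: position 4; the shown log stops at 3 lines while the working version next logs 'located slot 2'.
Intended log window:
  2: audit_lot start: n=5 cutoff=2
  3: enter rank_cells: 5 items against 2
  4: located slot 2
  5: merge_totals called with 4, 2
Execution walk:
  (no call completed)
Log origins:
  1 — sum_active, line 21
  2 — audit_lot, line 8
  3 — rank_cells, line 2
A correct fix: line 3: replace `-2` with `0`.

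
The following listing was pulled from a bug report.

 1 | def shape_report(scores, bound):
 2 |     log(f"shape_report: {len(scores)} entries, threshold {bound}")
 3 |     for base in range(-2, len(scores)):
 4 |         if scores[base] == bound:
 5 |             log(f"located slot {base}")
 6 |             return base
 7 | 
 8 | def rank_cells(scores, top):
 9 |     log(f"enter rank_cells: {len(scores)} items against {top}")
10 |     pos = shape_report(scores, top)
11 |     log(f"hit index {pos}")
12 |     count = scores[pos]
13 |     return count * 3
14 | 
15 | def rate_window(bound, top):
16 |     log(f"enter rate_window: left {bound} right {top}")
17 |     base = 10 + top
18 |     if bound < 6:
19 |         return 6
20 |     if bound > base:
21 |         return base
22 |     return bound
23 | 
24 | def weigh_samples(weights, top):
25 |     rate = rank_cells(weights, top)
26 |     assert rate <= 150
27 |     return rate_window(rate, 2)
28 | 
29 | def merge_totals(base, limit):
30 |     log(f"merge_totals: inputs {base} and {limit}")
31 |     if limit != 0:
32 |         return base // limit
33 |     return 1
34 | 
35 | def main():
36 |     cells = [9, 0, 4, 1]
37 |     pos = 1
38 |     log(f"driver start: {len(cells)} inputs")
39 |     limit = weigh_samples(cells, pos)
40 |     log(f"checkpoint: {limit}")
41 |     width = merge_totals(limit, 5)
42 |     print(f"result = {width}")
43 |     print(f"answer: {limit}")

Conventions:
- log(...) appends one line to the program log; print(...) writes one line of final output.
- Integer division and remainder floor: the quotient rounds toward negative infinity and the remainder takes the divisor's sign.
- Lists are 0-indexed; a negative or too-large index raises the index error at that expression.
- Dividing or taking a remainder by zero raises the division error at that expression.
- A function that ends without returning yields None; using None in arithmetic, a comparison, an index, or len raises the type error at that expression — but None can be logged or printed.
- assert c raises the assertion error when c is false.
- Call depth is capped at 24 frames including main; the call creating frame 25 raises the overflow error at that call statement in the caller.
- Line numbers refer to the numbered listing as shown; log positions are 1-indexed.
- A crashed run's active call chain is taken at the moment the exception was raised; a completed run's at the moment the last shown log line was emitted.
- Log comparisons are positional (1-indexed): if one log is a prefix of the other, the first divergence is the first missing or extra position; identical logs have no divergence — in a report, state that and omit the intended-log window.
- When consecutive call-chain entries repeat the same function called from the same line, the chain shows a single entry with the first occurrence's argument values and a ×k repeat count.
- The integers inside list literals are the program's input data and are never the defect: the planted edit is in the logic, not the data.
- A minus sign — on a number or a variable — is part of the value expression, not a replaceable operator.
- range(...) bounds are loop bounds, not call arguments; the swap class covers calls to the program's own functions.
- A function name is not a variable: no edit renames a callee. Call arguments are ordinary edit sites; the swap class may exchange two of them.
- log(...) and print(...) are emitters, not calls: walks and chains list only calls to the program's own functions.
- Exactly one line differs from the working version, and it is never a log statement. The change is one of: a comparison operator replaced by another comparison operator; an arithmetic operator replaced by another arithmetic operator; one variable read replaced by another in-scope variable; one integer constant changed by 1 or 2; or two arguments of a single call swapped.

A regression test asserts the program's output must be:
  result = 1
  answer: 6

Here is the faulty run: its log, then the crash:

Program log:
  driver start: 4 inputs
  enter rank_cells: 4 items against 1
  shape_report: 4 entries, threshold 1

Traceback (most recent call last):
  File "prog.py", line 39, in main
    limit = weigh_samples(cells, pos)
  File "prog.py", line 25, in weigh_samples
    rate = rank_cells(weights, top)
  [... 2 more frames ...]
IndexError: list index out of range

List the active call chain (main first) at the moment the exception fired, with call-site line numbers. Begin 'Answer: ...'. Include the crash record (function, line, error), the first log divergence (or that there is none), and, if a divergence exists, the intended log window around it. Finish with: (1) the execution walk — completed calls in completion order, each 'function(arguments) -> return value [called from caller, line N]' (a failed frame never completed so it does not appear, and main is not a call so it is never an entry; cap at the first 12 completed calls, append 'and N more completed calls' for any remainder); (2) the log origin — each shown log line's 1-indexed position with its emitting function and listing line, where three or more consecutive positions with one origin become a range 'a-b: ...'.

Answer: main -> weigh_samples (called at line 39) -> rank_cells (called at line 25) -> shape_report (called at line 10).
The tell: A complete run would log 'located slot 3' next, but this one stopped at 3 lines.
Crash: shape_report, line 4, IndexError.
First divergence: position 4; the shown log stops at 3 lines while the working version next logs 'located slot 3'.
Intended log window:
  2: enter rank_cells: 4 items against 1
  3: shape_report: 4 entries, threshold 1
  4: located slot 3
  5: hit index 3
Execution walk:
  (no call completed)
Log line origins:
  1: from main, line 38
  2: from rank_cells, line 9
  3: from shape_report, line 2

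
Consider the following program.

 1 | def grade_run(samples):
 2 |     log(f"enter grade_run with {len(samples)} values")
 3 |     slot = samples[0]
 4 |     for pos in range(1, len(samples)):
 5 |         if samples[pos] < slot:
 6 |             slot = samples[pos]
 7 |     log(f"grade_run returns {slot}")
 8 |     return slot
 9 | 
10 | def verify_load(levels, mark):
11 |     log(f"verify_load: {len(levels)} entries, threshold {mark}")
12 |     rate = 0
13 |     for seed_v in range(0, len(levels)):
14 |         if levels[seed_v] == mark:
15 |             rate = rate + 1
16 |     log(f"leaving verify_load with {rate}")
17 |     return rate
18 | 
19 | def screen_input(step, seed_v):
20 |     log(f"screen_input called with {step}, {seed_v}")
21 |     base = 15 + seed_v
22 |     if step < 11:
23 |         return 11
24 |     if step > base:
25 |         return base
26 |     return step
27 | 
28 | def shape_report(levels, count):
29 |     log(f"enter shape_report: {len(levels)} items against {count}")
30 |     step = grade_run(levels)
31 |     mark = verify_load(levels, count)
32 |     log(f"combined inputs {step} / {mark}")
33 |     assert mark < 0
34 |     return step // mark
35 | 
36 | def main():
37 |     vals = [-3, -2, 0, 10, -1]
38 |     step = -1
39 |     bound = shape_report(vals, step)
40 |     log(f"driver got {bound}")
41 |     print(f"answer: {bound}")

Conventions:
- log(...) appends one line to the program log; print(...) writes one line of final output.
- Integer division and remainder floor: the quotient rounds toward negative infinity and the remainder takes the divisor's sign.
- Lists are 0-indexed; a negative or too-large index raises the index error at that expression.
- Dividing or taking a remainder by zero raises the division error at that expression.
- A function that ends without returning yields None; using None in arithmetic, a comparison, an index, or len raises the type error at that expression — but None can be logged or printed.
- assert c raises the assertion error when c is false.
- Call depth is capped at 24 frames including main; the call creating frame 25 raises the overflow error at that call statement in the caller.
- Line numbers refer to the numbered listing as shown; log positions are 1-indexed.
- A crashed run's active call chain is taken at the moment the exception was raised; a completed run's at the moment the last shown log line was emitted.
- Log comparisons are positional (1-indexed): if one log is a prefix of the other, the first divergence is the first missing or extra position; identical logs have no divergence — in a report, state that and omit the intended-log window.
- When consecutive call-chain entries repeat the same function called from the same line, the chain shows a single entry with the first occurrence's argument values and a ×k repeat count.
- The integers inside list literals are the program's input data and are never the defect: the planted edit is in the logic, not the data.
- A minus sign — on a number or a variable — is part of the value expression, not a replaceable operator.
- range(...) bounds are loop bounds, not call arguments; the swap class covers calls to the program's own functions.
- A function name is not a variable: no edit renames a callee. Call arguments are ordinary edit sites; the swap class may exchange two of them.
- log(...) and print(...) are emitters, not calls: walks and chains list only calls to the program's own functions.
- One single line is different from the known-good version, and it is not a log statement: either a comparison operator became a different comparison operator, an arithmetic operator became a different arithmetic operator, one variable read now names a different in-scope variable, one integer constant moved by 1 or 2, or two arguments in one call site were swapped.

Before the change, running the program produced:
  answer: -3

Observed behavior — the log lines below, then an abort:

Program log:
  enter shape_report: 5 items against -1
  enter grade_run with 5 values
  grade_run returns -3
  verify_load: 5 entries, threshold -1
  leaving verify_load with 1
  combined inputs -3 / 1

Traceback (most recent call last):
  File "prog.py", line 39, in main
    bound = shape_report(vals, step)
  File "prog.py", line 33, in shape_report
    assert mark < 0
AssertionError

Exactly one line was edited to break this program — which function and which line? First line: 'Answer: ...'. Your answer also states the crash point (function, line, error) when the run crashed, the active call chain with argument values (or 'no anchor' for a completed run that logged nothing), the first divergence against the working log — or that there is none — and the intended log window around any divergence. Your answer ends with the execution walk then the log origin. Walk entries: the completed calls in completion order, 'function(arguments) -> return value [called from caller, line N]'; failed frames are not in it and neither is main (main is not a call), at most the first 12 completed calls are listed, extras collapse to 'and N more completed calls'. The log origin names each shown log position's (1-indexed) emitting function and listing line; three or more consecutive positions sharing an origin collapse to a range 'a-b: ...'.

Answer: the defect is in shape_report at line 33.
Key fact: After 6 matching log lines the faulty run goes silent, while the working version continues with 'driver got -3'.
Crash: shape_report, line 33, AssertionError.
Call chain: main -> shape_report([-3, -2, 0, 10, -1], -1) (called at line 39).
First divergence: position 7 — the faulty run's log ends after 6 lines; the working version continues with 'driver got -3'.
Intended log window:
  5: leaving verify_load with 1
  6: combined inputs -3 / 1
  7: driver got -3
Execution walk:
  grade_run([-3, -2, 0, 10, -1]) -> -3  [called from shape_report, line 30]
  verify_load([-3, -2, 0, 10, -1], -1) -> 1  [called from shape_report, line 31]
Log origins:
  1: from shape_report, line 29
  2: from grade_run, line 2
  3: from grade_run, line 7
  4: from verify_load, line 11
  5: from verify_load, line 16
  6: from shape_report, line 32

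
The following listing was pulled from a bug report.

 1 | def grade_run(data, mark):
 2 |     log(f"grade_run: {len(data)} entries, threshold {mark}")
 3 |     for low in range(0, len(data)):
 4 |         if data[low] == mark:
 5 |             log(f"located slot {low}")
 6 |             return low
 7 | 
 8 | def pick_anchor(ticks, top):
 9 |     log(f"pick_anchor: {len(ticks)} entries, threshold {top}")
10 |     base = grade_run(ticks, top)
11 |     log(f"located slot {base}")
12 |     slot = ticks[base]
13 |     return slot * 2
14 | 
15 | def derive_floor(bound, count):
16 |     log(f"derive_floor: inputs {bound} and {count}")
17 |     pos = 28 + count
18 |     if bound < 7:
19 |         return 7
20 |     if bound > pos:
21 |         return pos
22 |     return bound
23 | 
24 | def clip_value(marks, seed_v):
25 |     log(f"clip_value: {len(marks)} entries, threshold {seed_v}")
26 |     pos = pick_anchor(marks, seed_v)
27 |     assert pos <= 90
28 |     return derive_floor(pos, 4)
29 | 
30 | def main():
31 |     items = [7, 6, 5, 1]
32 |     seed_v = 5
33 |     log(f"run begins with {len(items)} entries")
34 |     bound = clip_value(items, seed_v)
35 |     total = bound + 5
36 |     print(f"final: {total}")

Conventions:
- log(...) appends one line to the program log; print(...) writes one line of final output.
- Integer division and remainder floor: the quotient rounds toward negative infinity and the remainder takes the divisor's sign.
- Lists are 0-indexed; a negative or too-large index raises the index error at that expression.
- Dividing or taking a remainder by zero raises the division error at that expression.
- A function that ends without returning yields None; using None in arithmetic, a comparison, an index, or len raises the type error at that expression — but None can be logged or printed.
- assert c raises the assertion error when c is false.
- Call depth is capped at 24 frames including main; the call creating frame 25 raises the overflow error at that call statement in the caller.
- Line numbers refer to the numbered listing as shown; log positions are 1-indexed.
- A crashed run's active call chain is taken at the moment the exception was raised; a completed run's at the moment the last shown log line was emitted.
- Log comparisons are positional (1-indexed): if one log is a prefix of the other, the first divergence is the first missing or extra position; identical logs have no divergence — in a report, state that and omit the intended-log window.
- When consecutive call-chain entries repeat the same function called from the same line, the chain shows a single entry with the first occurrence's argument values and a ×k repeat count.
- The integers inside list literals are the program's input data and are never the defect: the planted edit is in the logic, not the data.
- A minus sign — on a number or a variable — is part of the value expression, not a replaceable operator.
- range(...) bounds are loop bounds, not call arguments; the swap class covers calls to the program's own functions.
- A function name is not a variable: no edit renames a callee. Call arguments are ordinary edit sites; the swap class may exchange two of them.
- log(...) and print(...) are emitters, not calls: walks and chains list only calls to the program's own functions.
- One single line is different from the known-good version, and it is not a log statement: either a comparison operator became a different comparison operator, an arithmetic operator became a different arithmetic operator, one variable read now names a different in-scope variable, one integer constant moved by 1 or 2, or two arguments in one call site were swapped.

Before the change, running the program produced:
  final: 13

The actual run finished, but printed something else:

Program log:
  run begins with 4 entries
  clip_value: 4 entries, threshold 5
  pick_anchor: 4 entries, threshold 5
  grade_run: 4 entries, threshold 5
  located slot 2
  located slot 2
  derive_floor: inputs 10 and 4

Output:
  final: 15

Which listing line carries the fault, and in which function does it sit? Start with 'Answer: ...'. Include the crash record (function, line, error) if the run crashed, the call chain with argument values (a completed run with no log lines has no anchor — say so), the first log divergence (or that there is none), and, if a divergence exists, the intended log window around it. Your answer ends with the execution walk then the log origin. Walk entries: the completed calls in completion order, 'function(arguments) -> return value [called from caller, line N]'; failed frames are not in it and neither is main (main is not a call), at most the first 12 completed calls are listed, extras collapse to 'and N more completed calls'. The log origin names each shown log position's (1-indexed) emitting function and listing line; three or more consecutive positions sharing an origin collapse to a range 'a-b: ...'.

Answer: the defect is in main at line 35.
Key observation: The logs agree in full; only the final output differs.
Call chain: main -> clip_value([7, 6, 5, 1], 5) (called at line 34) -> derive_floor(10, 4) (called at line 28).
First divergence: there is none — every log position agrees.
Execution walk:
  grade_run([7, 6, 5, 1], 5) -> 2  [called from pick_anchor, line 10]
  pick_anchor([7, 6, 5, 1], 5) -> 10  [called from clip_value, line 26]
  derive_floor(10, 4) -> 10  [called from clip_value, line 28]
  clip_value([7, 6, 5, 1], 5) -> 10  [called from main, line 34]
Log line origins:
  1: logged in main at line 33
  2: logged in clip_value at line 25
  3: logged in pick_anchor at line 9
  4: logged in grade_run at line 2
  5: logged in grade_run at line 5
  6: logged in pick_anchor at line 11
  7: logged in derive_floor at line 16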